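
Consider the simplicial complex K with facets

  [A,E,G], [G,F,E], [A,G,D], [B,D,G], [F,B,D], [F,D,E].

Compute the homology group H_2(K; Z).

Order the vertices as A < B < D < E < F < G. Listing each simplex with vertices in this order, K has dimension 2 with simplices:

  0-simplices (6): A, B, D, E, F, G
  1-simplices (12): AD, AE, AG, BD, BF, BG, DE, DF, DG, EF, EG, FG
  2-simplices (6): ADG, AEG, BDF, BDG, DEF, EFG

Hence C_0 ≅ Z^6, C_1 ≅ Z^12, C_2 ≅ Z^6.

∂_1: C_1 → C_0 is given by ∂[p,q] = [q] − [p]. For instance
  ∂AG = G − A.
The 6×12 boundary matrix has rank 5 and Smith normal form diag(1,1,1,1,1).

The boundary map ∂_2: C_2 → C_1 acts by ∂[p,q,r] = [q,r] − [p,r] + [p,q]. For instance
  ∂BDG = DG − BG + BD,
  ∂ADG = DG − AG + AD.
The 12×6 boundary matrix has rank 6 and Smith normal form diag(1,1,1,1,1,1).

From H_k ≅ ker(∂_k) / im(∂_{k+1}) we obtain:

  H_2: rank ker ∂_2 − rank ∂_3 = (6 − 6) − 0 = 0, and there is no ∂_3, so H_2 ≅ 0.

(K is a triangulation of the cylinder S^1 x I.)

H_2 = 0.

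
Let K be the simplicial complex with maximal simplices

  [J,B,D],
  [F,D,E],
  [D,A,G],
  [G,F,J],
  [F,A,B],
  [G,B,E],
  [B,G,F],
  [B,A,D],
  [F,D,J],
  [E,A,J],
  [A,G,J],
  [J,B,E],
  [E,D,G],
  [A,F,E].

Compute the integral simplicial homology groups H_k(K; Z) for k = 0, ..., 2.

K has 7 vertices, 21 edges, 14 triangles.
rank ∂_0 = 0, rank ∂_1 = 6 ⇒ b_0 = 7 − 0 − 6 = 1; all invariant factors of ∂_1 are 1 so no torsion. So H_0 ≅ Z.
rank ∂_1 = 6, rank ∂_2 = 13 ⇒ b_1 = 21 − 6 − 13 = 2; all invariant factors of ∂_2 are 1 so no torsion. So H_1 ≅ Z^2.
rank ∂_2 = 13, rank ∂_3 = 0 ⇒ b_2 = 14 − 13 − 0 = 1. So H_2 ≅ Z.

H_0 = Z,  H_1 = Z^2,  H_2 = Z.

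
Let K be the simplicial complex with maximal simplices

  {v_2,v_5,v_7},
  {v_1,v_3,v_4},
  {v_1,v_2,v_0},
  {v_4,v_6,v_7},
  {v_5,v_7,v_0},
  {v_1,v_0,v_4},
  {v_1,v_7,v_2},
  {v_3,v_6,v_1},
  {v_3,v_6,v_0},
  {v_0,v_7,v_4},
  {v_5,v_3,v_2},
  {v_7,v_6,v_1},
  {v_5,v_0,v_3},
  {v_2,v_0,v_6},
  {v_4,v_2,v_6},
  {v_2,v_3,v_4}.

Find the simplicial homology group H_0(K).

H_0 = Z.

Order the vertices as v_0 < v_1 < v_2 < v_3 < v_4 < v_5 < v_6 < v_7. Listing each simplex with vertices in this order, K has dimension 2 with simplices:

  0-simplices (8): [v_0], [v_1], [v_2], [v_3], [v_4], [v_5], [v_6], [v_7]
  1-simplices (24): (24 of them)
  2-simplices (16): (16 of them)

so the chain groups are C_0 ≅ Z^8, C_1 ≅ Z^24, C_2 ≅ Z^16.

∂_1: C_1 → C_0 maps an edge to its endpoints' difference, ∂[p,q] = q − p.
This gives a 8×24 integer matrix of rank 7; reducing to Smith normal form yields diagonal entries (1,1,1,1,1,1,1).

∂_2: C_2 → C_1 maps a triangle to the signed sum of its edges. For instance
  ∂[v_2,v_4,v_6] = [v_4,v_6] − [v_2,v_6] + [v_2,v_4],
  ∂[v_2,v_3,v_5] = [v_3,v_5] − [v_2,v_5] + [v_2,v_3].
As a 24×16 matrix over Z this has rank 15, with invariant factors (1,1,1,1,1,1,1,1,1,1,1,1,1,1,1).

From H_k ≅ ker(∂_k) / im(∂_{k+1}) we obtain:

  H_0: rank C_0 − rank ∂_1 = 8 − 7 = 1, and the invariant factors of ∂_1 are all 1, so H_0 ≅ Z.

(K is a triangulation of the torus T^2.)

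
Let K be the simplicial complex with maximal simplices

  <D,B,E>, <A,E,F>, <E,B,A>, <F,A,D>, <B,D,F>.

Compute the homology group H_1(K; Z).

H_1 ≅ Z.

K has 5 vertices, 10 edges, 5 triangles.
rank ∂_1 = 4, rank ∂_2 = 5 ⇒ b_1 = 10 − 4 − 5 = 1; all invariant factors of ∂_2 are 1 so no torsion. So H_1 ≅ Z.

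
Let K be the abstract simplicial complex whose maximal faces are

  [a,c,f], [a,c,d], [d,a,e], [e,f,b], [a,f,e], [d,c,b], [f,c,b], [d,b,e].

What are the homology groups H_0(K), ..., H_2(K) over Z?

H_0 = Z,  H_1 = 0,  H_2 = Z.

Order the vertices as a < b < c < d < e < f. Listing each simplex with vertices in this order, K has dimension 2 with simplices:

  0-simplices (6): a, b, c, d, e, f
  1-simplices (12): ac, ad, ae, af, bc, bd, be, bf, cd, cf, de, ef
  2-simplices (8): acd, acf, ade, aef, bcd, bcf, bde, bef

so the chain groups are C_0 ≅ Z^6, C_1 ≅ Z^12, C_2 ≅ Z^8.

The boundary map ∂_1: C_1 → C_0 is given by ∂[p,q] = [q] − [p]. For instance
  ∂bc = c − b.
The resulting 6×12 matrix has rank 5, and its Smith normal form has invariant factors (1,1,1,1,1).

Boundary ∂_2: C_2 → C_1 maps a triangle to the signed sum of its edges. For instance
  ∂aef = ef − af + ae,
  ∂acf = cf − af + ac.
This gives a 12×8 integer matrix of rank 7; reducing to Smith normal form yields diagonal entries (1,1,1,1,1,1,1).

Now H_k = ker ∂_k / im ∂_{k+1}, so:

  H_0: rank C_0 − rank ∂_1 = 6 − 5 = 1, and the invariant factors of ∂_1 are all 1, so H_0 = Z.
  H_1: rank ker ∂_1 − rank ∂_2 = (12 − 5) − 7 = 0, and the invariant factors of ∂_2 are all 1, so H_1 = 0.
  H_2: rank ker ∂_2 − rank ∂_3 = (8 − 7) − 0 = 1, and there is no ∂_3, so H_2 = Z.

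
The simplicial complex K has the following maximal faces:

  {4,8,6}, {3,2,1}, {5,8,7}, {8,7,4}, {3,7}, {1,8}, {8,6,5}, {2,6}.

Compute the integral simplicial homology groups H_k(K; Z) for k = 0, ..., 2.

Take the total order 1 < 2 < 3 < 4 < 5 < 6 < 7 < 8 on the vertex set. Then K (dimension 2) consists of the simplices:

  0-simplices (8): [1], [2], [3], [4], [5], [6], [7], [8]
  1-simplices (14): [1,2], [1,3], [1,8], [2,3], [2,6], [3,7], [4,6], [4,7], [4,8], [5,6], [5,7], [5,8], [6,8], [7,8]
  2-simplices (5): [1,2,3], [4,6,8], [4,7,8], [5,6,8], [5,7,8]

so the chain groups are C_0 ≅ Z^8, C_1 ≅ Z^14, C_2 ≅ Z^5.

The boundary map ∂_1: C_1 → C_0 maps an edge to its endpoints' difference, ∂[p,q] = q − p. For instance
  ∂[2,3] = [3] − [2].
As a 8×14 matrix over Z this has rank 7, with invariant factors (1,1,1,1,1,1,1).

The boundary map ∂_2: C_2 → C_1 sends each 2-simplex [p,q,r] to [q,r] − [p,r] + [p,q]. For instance
  ∂[1,2,3] = [2,3] − [1,3] + [1,2],
  ∂[4,7,8] = [7,8] − [4,8] + [4,7].
The 14×5 boundary matrix has rank 5 and Smith normal form diag(1,1,1,1,1).

Computing H_k = (kernel of ∂_k) / (image of ∂_{k+1}):

  H_0: rank C_0 − rank ∂_1 = 8 − 7 = 1, and the invariant factors of ∂_1 are all 1, so H_0 ≅ Z.
  H_1: rank ker ∂_1 − rank ∂_2 = (14 − 7) − 5 = 2, and the invariant factors of ∂_2 are all 1, so H_1 ≅ Z^2.
  H_2: rank ker ∂_2 − rank ∂_3 = (5 − 5) − 0 = 0, and there is no ∂_3, so H_2 ≅ 0.

As a check, the Euler characteristic is 8 − 14 + 5 = -1, which agrees with 1 − 2 + 0 = -1.

H_0 ≅ Z,  H_1 ≅ Z^2,  H_2 = 0.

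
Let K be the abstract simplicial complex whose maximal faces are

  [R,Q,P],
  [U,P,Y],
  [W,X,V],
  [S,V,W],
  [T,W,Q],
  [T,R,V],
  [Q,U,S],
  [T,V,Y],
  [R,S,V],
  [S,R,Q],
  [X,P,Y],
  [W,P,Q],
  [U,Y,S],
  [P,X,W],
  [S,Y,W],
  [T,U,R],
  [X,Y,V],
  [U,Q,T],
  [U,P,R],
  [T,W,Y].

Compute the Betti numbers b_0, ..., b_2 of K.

Order the vertices as P < Q < R < S < T < U < V < W < X < Y. Listing each simplex with vertices in this order, K has dimension 2 with simplices:

  0-simplices (10): P, Q, R, S, T, U, V, W, X, Y
  1-simplices (30): PQ, PR, PU, PW, PX, PY, QR, QS, QT, QU, QW, RS, RT, RU, RV, SU, SV, SW, SY, TU, TV, TW, TY, UY, VW, VX, VY, WX, WY, XY
  2-simplices (20): PQR, PQW, PRU, PUY, PWX, PXY, QRS, QSU, QTU, QTW, RSV, RTU, RTV, SUY, SVW, SWY, TVY, TWY, VWX, VXY

so the chain groups are C_0 ≅ Z^10, C_1 ≅ Z^30, C_2 ≅ Z^20.

Boundary ∂_1: C_1 → C_0 maps an edge to its endpoints' difference, ∂[p,q] = q − p. For instance
  ∂QU = U − Q.
The 10×30 boundary matrix has rank 9 and Smith normal form diag(1,1,1,1,1,1,1,1,1).

The boundary map ∂_2: C_2 → C_1 maps a triangle to the signed sum of its edges. For instance
  ∂VXY = XY − VY + VX,
  ∂VWX = WX − VX + VW.
The resulting 30×20 matrix has rank 20, and its Smith normal form has invariant factors (1,1,1,1,1,1,1,1,1,1,1,1,1,1,1,1,1,1,1,2).

Computing H_k = (kernel of ∂_k) / (image of ∂_{k+1}):

  H_0: rank C_0 − rank ∂_1 = 10 − 9 = 1, and the invariant factors of ∂_1 are all 1, so H_0 = Z.
  H_1: rank ker ∂_1 − rank ∂_2 = (30 − 9) − 20 = 1, and ∂_2 has invariant factor 2 > 1, so H_1 = Z ⊕ Z/2.
  H_2: rank ker ∂_2 − rank ∂_3 = (20 − 20) − 0 = 0, and there is no ∂_3, so H_2 = 0.

As a check, the Euler characteristic is 10 − 30 + 20 = 0, which agrees with 1 − 1 + 0 = 0.
(K is a triangulation of the Klein bottle.)

Hence the Betti numbers are b_0 = 1, b_1 = 1, b_2 = 0.

b_0 = 1, b_1 = 1, b_2 = 0.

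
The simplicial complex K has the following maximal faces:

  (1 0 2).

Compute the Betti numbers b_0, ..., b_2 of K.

b_0 = 1, b_1 = 0, b_2 = 0.

Take the total order 0 < 1 < 2 on the vertex set. Then K (dimension 2) consists of the simplices:

  0-simplices (3): [0], [1], [2]
  1-simplices (3): [0,1], [0,2], [1,2]
  2-simplices (1): [0,1,2]

so the chain groups are C_0 ≅ Z^3, C_1 ≅ Z^3, C_2 ≅ Z^1.

The boundary map ∂_1: C_1 → C_0 sends each edge [p,q] (with p < q) to q − p. For instance
  ∂[0,1] = [1] − [0].
The 3×3 boundary matrix has rank 2 and Smith normal form diag(1,1).

Boundary ∂_2: C_2 → C_1 sends each 2-simplex [p,q,r] to [q,r] − [p,r] + [p,q]. For instance
  ∂[0,1,2] = [1,2] − [0,2] + [0,1].
As a 3×1 matrix over Z this has rank 1, with invariant factors (1).

Now H_k = ker ∂_k / im ∂_{k+1}, so:

  H_0: rank C_0 − rank ∂_1 = 3 − 2 = 1, and the invariant factors of ∂_1 are all 1, so H_0 = Z.
  H_1: rank ker ∂_1 − rank ∂_2 = (3 − 2) − 1 = 0, and the invariant factors of ∂_2 are all 1, so H_1 = 0.
  H_2: rank ker ∂_2 − rank ∂_3 = (1 − 1) − 0 = 0, and there is no ∂_3, so H_2 = 0.

Hence the Betti numbers are b_0 = 1, b_1 = 0, b_2 = 0.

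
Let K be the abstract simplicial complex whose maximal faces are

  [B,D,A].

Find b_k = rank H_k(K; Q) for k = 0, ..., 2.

Order the vertices as A < B < D. Listing each simplex with vertices in this order, K has dimension 2 with simplices:

  0-simplices (3): A, B, D
  1-simplices (3): AB, AD, BD
  2-simplices (1): ABD

so the chain groups are C_0 ≅ Z^3, C_1 ≅ Z^3, C_2 ≅ Z^1.

Boundary ∂_1: C_1 → C_0 sends each edge [p,q] (with p < q) to q − p.
The resulting 3×3 matrix has rank 2, and its Smith normal form has invariant factors (1,1).

Boundary ∂_2: C_2 → C_1 sends each 2-simplex [p,q,r] to [q,r] − [p,r] + [p,q]. For instance
  ∂ABD = BD − AD + AB.
The resulting 3×1 matrix has rank 1, and its Smith normal form has invariant factors (1).

Computing H_k = (kernel of ∂_k) / (image of ∂_{k+1}):

  H_0: rank C_0 − rank ∂_1 = 3 − 2 = 1, and the invariant factors of ∂_1 are all 1, so H_0 ≅ Z.
  H_1: rank ker ∂_1 − rank ∂_2 = (3 − 2) − 1 = 0, and the invariant factors of ∂_2 are all 1, so H_1 ≅ 0.
  H_2: rank ker ∂_2 − rank ∂_3 = (1 − 1) − 0 = 0, and there is no ∂_3, so H_2 ≅ 0.

Hence the Betti numbers are b_0 = 1, b_1 = 0, b_2 = 0.

b_0 = 1, b_1 = 0, b_2 = 0.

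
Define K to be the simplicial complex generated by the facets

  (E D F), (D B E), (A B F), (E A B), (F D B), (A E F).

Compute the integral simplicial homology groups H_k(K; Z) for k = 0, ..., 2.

H_0 ≅ Z,  H_1 = 0,  H_2 ≅ Z.

Fix the vertex order A < B < D < E < F and write every simplex with vertices in increasing order. Then dim K = 2 and the simplices of K are:

  0-simplices (5): A, B, D, E, F
  1-simplices (9): AB, AE, AF, BD, BE, BF, DE, DF, EF
  2-simplices (6): ABE, ABF, AEF, BDE, BDF, DEF

so the chain groups are C_0 ≅ Z^5, C_1 ≅ Z^9, C_2 ≅ Z^6.

Boundary ∂_1: C_1 → C_0 sends each edge [p,q] (with p < q) to q − p. For instance
  ∂AB = B − A.
The 5×9 boundary matrix has rank 4 and Smith normal form diag(1,1,1,1).

Boundary ∂_2: C_2 → C_1 maps a triangle to the signed sum of its edges. For instance
  ∂ABE = BE − AE + AB,
  ∂ABF = BF − AF + AB.
This gives a 9×6 integer matrix of rank 5; reducing to Smith normal form yields diagonal entries (1,1,1,1,1).

Computing H_k = (kernel of ∂_k) / (image of ∂_{k+1}):

  H_0: rank C_0 − rank ∂_1 = 5 − 4 = 1, and the invariant factors of ∂_1 are all 1, so H_0 = Z.
  H_1: rank ker ∂_1 − rank ∂_2 = (9 − 4) − 5 = 0, and the invariant factors of ∂_2 are all 1, so H_1 = 0.
  H_2: rank ker ∂_2 − rank ∂_3 = (6 − 5) − 0 = 1, and there is no ∂_3, so H_2 = Z.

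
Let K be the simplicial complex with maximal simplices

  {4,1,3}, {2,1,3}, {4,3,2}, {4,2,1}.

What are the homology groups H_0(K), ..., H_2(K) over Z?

H_0 ≅ Z,  H_1 = 0,  H_2 ≅ Z.

K has 4 vertices, 6 edges, 4 triangles.
rank ∂_0 = 0, rank ∂_1 = 3 ⇒ b_0 = 4 − 0 − 3 = 1; all invariant factors of ∂_1 are 1 so no torsion. So H_0 = Z.
rank ∂_1 = 3, rank ∂_2 = 3 ⇒ b_1 = 6 − 3 − 3 = 0; all invariant factors of ∂_2 are 1 so no torsion. So H_1 = 0.
rank ∂_2 = 3, rank ∂_3 = 0 ⇒ b_2 = 4 − 3 − 0 = 1. So H_2 = Z.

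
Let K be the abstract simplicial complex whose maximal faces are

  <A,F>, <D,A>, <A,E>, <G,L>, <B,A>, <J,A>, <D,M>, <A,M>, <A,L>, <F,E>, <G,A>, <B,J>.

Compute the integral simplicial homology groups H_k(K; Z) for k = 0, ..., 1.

H_0 ≅ Z,  H_1 ≅ Z^4.

K has 9 vertices, 12 edges.
rank ∂_0 = 0, rank ∂_1 = 8 ⇒ b_0 = 9 − 0 − 8 = 1; all invariant factors of ∂_1 are 1 so no torsion. So H_0 = Z.
rank ∂_1 = 8, rank ∂_2 = 0 ⇒ b_1 = 12 − 8 − 0 = 4. So H_1 = Z^4.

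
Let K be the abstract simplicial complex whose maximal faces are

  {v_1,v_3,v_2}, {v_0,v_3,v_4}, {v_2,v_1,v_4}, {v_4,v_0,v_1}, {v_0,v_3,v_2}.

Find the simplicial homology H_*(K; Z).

Order the vertices as v_0 < v_1 < v_2 < v_3 < v_4. Listing each simplex with vertices in this order, K has dimension 2 with simplices:

  0-simplices (5): [v_0], [v_1], [v_2], [v_3], [v_4]
  1-simplices (10): [v_0,v_1], [v_0,v_2], [v_0,v_3], [v_0,v_4], [v_1,v_2], [v_1,v_3], [v_1,v_4], [v_2,v_3], [v_2,v_4], [v_3,v_4]
  2-simplices (5): [v_0,v_1,v_4], [v_0,v_2,v_3], [v_0,v_3,v_4], [v_1,v_2,v_3], [v_1,v_2,v_4]

giving chain groups C_0 ≅ Z^5, C_1 ≅ Z^10, C_2 ≅ Z^5.

∂_1: C_1 → C_0 sends each edge [p,q] (with p < q) to q − p.
As a 5×10 matrix over Z this has rank 4, with invariant factors (1,1,1,1).

Boundary ∂_2: C_2 → C_1 maps a triangle to the signed sum of its edges. For instance
  ∂[v_1,v_2,v_4] = [v_2,v_4] − [v_1,v_4] + [v_1,v_2],
  ∂[v_0,v_3,v_4] = [v_3,v_4] − [v_0,v_4] + [v_0,v_3].
As a 10×5 matrix over Z this has rank 5, with invariant factors (1,1,1,1,1).

Now H_k = ker ∂_k / im ∂_{k+1}, so:

  H_0: rank C_0 − rank ∂_1 = 5 − 4 = 1, and the invariant factors of ∂_1 are all 1, so H_0 = Z.
  H_1: rank ker ∂_1 − rank ∂_2 = (10 − 4) − 5 = 1, and the invariant factors of ∂_2 are all 1, so H_1 = Z.
  H_2: rank ker ∂_2 − rank ∂_3 = (5 − 5) − 0 = 0, and there is no ∂_3, so H_2 = 0.

As a check, the Euler characteristic is 5 − 10 + 5 = 0, which agrees with 1 − 1 + 0 = 0.

H_0 = Z,  H_1 = Z,  H_2 = 0.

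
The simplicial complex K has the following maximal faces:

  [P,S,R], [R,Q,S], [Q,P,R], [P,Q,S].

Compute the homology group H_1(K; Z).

H_1 ≅ 0.

K has 4 vertices, 6 edges, 4 triangles.
rank ∂_1 = 3, rank ∂_2 = 3 ⇒ b_1 = 6 − 3 − 3 = 0; all invariant factors of ∂_2 are 1 so no torsion. So H_1 = 0.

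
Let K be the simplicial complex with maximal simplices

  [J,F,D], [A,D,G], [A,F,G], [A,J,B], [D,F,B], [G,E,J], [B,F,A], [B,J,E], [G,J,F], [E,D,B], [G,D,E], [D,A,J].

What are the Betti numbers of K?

Take the total order A < B < D < E < F < G < J on the vertex set. Then K (dimension 2) consists of the simplices:

  0-simplices (7): A, B, D, E, F, G, J
  1-simplices (18): AB, AD, AF, AG, AJ, BD, BE, BF, BJ, DE, DF, DG, DJ, EG, EJ, FG, FJ, GJ
  2-simplices (12): ABF, ABJ, ADG, ADJ, AFG, BDE, BDF, BEJ, DEG, DFJ, EGJ, FGJ

so the chain groups are C_0 ≅ Z^7, C_1 ≅ Z^18, C_2 ≅ Z^12.

The boundary map ∂_1: C_1 → C_0 sends each edge [p,q] (with p < q) to q − p. For instance
  ∂DE = E − D.
The resulting 7×18 matrix has rank 6, and its Smith normal form has invariant factors (1,1,1,1,1,1).

∂_2: C_2 → C_1 sends each 2-simplex [p,q,r] to [q,r] − [p,r] + [p,q]. For instance
  ∂ABJ = BJ − AJ + AB,
  ∂BDF = DF − BF + BD.
The 18×12 boundary matrix has rank 12 and Smith normal form diag(1,1,1,1,1,1,1,1,1,1,1,2).

Reading off H_k = ker ∂_k / im ∂_{k+1}:

  H_0: rank C_0 − rank ∂_1 = 7 − 6 = 1, and the invariant factors of ∂_1 are all 1, so H_0 = Z.
  H_1: rank ker ∂_1 − rank ∂_2 = (18 − 6) − 12 = 0, and ∂_2 has invariant factor 2 > 1, so H_1 = Z/2.
  H_2: rank ker ∂_2 − rank ∂_3 = (12 − 12) − 0 = 0, and there is no ∂_3, so H_2 = 0.

Hence the Betti numbers are b_0 = 1, b_1 = 0, b_2 = 0.

b_0 = 1, b_1 = 0, b_2 = 0.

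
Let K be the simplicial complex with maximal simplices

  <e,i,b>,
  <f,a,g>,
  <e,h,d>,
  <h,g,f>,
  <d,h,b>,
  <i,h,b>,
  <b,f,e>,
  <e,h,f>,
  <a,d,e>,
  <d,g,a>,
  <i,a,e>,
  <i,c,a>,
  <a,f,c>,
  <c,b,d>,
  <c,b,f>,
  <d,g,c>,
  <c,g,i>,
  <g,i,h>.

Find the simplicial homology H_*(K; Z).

Take the total order a < b < c < d < e < f < g < h < i on the vertex set. Then K (dimension 2) consists of the simplices:

  0-simplices (9): a, b, c, d, e, f, g, h, i
  1-simplices (27): ac, ad, ae, af, ag, ai, bc, bd, be, bf, bh, bi, cd, cf, cg, ci, de, dg, dh, ef, eh, ei, fg, fh, gh, gi, hi
  2-simplices (18): acf, aci, ade, adg, aei, afg, bcd, bcf, bdh, bef, bei, bhi, cdg, cgi, deh, efh, fgh, ghi

Hence C_0 ≅ Z^9, C_1 ≅ Z^27, C_2 ≅ Z^18.

The boundary map ∂_1: C_1 → C_0 maps an edge to its endpoints' difference, ∂[p,q] = q − p. For instance
  ∂de = e − d.
As a 9×27 matrix over Z this has rank 8, with invariant factors (1,1,1,1,1,1,1,1).

Boundary ∂_2: C_2 → C_1 sends each 2-simplex [p,q,r] to [q,r] − [p,r] + [p,q]. For instance
  ∂fgh = gh − fh + fg,
  ∂adg = dg − ag + ad.
As a 27×18 matrix over Z this has rank 18, with invariant factors (1,1,1,1,1,1,1,1,1,1,1,1,1,1,1,1,1,2).

Reading off H_k = ker ∂_k / im ∂_{k+1}:

  H_0: rank C_0 − rank ∂_1 = 9 − 8 = 1, and the invariant factors of ∂_1 are all 1, so H_0 ≅ Z.
  H_1: rank ker ∂_1 − rank ∂_2 = (27 − 8) − 18 = 1, and ∂_2 has invariant factor 2 > 1, so H_1 ≅ Z ⊕ Z/2Z.
  H_2: rank ker ∂_2 − rank ∂_3 = (18 − 18) − 0 = 0, and there is no ∂_3, so H_2 ≅ 0.

As a check, the Euler characteristic is 9 − 27 + 18 = 0, which agrees with 1 − 1 + 0 = 0.

H_0 = Z,  H_1 = Z ⊕ Z/2Z,  H_2 = 0.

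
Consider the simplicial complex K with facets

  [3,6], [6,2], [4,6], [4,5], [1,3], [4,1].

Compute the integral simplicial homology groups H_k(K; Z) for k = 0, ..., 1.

Order the vertices as 1 < 2 < 3 < 4 < 5 < 6. Listing each simplex with vertices in this order, K has dimension 1 with simplices:

  0-simplices (6): [1], [2], [3], [4], [5], [6]
  1-simplices (6): [1,3], [1,4], [2,6], [3,6], [4,5], [4,6]

giving chain groups C_0 ≅ Z^6, C_1 ≅ Z^6.

∂_1: C_1 → C_0 maps an edge to its endpoints' difference, ∂[p,q] = q − p. For instance
  ∂[2,6] = [6] − [2].
The 6×6 boundary matrix has rank 5 and Smith normal form diag(1,1,1,1,1).

From H_k ≅ ker(∂_k) / im(∂_{k+1}) we obtain:

  H_0: rank C_0 − rank ∂_1 = 6 − 5 = 1, and the invariant factors of ∂_1 are all 1, so H_0 ≅ Z.
  H_1: rank ker ∂_1 − rank ∂_2 = (6 − 5) − 0 = 1, and there is no ∂_2, so H_1 ≅ Z.

H_0 ≅ Z,  H_1 ≅ Z.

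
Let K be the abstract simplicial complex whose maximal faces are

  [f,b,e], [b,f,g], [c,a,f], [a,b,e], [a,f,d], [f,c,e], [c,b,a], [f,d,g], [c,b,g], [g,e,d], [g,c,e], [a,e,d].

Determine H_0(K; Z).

Take the total order a < b < c < d < e < f < g on the vertex set. Then K (dimension 2) consists of the simplices:

  0-simplices (7): a, b, c, d, e, f, g
  1-simplices (18): ab, ac, ad, ae, af, bc, be, bf, bg, ce, cf, cg, de, df, dg, ef, eg, fg
  2-simplices (12): abc, abe, acf, ade, adf, bcg, bef, bfg, cef, ceg, deg, dfg

giving chain groups C_0 ≅ Z^7, C_1 ≅ Z^18, C_2 ≅ Z^12.

∂_1: C_1 → C_0 sends each edge [p,q] (with p < q) to q − p.
The 7×18 boundary matrix has rank 6 and Smith normal form diag(1,1,1,1,1,1).

∂_2: C_2 → C_1 acts by ∂[p,q,r] = [q,r] − [p,r] + [p,q]. For instance
  ∂dfg = fg − dg + df,
  ∂ade = de − ae + ad.
As a 18×12 matrix over Z this has rank 12, with invariant factors (1,1,1,1,1,1,1,1,1,1,1,2).

Reading off H_k = ker ∂_k / im ∂_{k+1}:

  H_0: rank C_0 − rank ∂_1 = 7 − 6 = 1, and the invariant factors of ∂_1 are all 1, so H_0 = Z.

H_0 ≅ Z.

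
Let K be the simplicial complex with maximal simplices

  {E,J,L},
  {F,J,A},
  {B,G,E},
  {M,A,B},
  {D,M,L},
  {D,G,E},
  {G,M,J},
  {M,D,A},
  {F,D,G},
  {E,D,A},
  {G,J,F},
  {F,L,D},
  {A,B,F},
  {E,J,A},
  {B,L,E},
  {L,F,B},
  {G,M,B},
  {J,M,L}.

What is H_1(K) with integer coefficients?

H_1 ≅ Z^2.

K has 9 vertices, 27 edges, 18 triangles.
rank ∂_1 = 8, rank ∂_2 = 17 ⇒ b_1 = 27 − 8 − 17 = 2; all invariant factors of ∂_2 are 1 so no torsion. So H_1 ≅ Z^2.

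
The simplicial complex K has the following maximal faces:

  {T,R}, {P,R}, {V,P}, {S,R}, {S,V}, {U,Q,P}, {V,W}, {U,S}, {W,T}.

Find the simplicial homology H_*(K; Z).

Order the vertices as P < Q < R < S < T < U < V < W. Listing each simplex with vertices in this order, K has dimension 2 with simplices:

  0-simplices (8): P, Q, R, S, T, U, V, W
  1-simplices (11): PQ, PR, PU, PV, QU, RS, RT, SU, SV, TW, VW
  2-simplices (1): PQU

so the chain groups are C_0 ≅ Z^8, C_1 ≅ Z^11, C_2 ≅ Z^1.

∂_1: C_1 → C_0 sends each edge [p,q] (with p < q) to q − p.
The resulting 8×11 matrix has rank 7, and its Smith normal form has invariant factors (1,1,1,1,1,1,1).

∂_2: C_2 → C_1 sends each 2-simplex [p,q,r] to [q,r] − [p,r] + [p,q]. For instance
  ∂PQU = QU − PU + PQ.
As a 11×1 matrix over Z this has rank 1, with invariant factors (1).

Now H_k = ker ∂_k / im ∂_{k+1}, so:

  H_0: rank C_0 − rank ∂_1 = 8 − 7 = 1, and the invariant factors of ∂_1 are all 1, so H_0 = Z.
  H_1: rank ker ∂_1 − rank ∂_2 = (11 − 7) − 1 = 3, and the invariant factors of ∂_2 are all 1, so H_1 = Z^3.
  H_2: rank ker ∂_2 − rank ∂_3 = (1 − 1) − 0 = 0, and there is no ∂_3, so H_2 = 0.

As a check, the Euler characteristic is 8 − 11 + 1 = -2, which agrees with 1 − 3 + 0 = -2.

H_0 ≅ Z,  H_1 ≅ Z^3,  H_2 = 0.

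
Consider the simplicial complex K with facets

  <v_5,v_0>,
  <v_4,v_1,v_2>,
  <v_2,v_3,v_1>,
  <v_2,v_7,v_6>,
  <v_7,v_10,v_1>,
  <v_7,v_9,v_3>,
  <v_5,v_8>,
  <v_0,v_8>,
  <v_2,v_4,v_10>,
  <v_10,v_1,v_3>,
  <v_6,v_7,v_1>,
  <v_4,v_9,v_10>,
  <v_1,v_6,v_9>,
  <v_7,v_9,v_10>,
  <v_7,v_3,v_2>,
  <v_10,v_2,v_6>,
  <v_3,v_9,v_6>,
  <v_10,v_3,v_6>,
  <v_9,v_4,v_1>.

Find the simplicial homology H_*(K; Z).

Fix the vertex order v_0 < v_1 < v_2 < v_3 < v_4 < v_5 < v_6 < v_7 < v_8 < v_9 < v_10 and write every simplex with vertices in increasing order. Then dim K = 2 and the simplices of K are:

  0-simplices (11): [v_0], [v_1], [v_2], [v_3], [v_4], [v_5], [v_6], [v_7], [v_8], [v_9], [v_10]
  1-simplices (27): (27 of them)
  2-simplices (16): (16 of them)

Hence C_0 ≅ Z^11, C_1 ≅ Z^27, C_2 ≅ Z^16.

The boundary map ∂_1: C_1 → C_0 maps an edge to its endpoints' difference, ∂[p,q] = q − p.
This gives a 11×27 integer matrix of rank 9; reducing to Smith normal form yields diagonal entries (1,1,1,1,1,1,1,1,1).

∂_2: C_2 → C_1 maps a triangle to the signed sum of its edges. For instance
  ∂[v_1,v_6,v_7] = [v_6,v_7] − [v_1,v_7] + [v_1,v_6],
  ∂[v_1,v_6,v_9] = [v_6,v_9] − [v_1,v_9] + [v_1,v_6].
The 27×16 boundary matrix has rank 15 and Smith normal form diag(1,1,1,1,1,1,1,1,1,1,1,1,1,1,1).

Computing H_k = (kernel of ∂_k) / (image of ∂_{k+1}):

  H_0: rank C_0 − rank ∂_1 = 11 − 9 = 2, and the invariant factors of ∂_1 are all 1, so H_0 = Z^2.
  H_1: rank ker ∂_1 − rank ∂_2 = (27 − 9) − 15 = 3, and the invariant factors of ∂_2 are all 1, so H_1 = Z^3.
  H_2: rank ker ∂_2 − rank ∂_3 = (16 − 15) − 0 = 1, and there is no ∂_3, so H_2 = Z.

(K is a triangulation of the disjoint union of the torus T^2 and the circle S^1.)

H_0 = Z^2,  H_1 = Z^3,  H_2 = Z.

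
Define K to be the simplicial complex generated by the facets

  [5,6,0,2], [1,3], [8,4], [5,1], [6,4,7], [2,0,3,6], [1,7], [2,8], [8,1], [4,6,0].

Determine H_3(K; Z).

H_3 = 0.

We work with the vertex ordering 0 < 1 < 2 < 3 < 4 < 5 < 6 < 7 < 8. The simplices of K, each written with vertices in increasing order, are:

  0-simplices (9): [0], [1], [2], [3], [4], [5], [6], [7], [8]
  1-simplices (19): [0,2], [0,3], [0,4], [0,5], [0,6], [1,3], [1,5], [1,7], [1,8], [2,3], [2,5], [2,6], [2,8], [3,6], [4,6], [4,7], [4,8], [5,6], [6,7]
  2-simplices (9): [0,2,3], [0,2,5], [0,2,6], [0,3,6], [0,4,6], [0,5,6], [2,3,6], [2,5,6], [4,6,7]
  3-simplices (2): [0,2,3,6], [0,2,5,6]

Hence C_0 ≅ Z^9, C_1 ≅ Z^19, C_2 ≅ Z^9, C_3 ≅ Z^2.

∂_1: C_1 → C_0 maps an edge to its endpoints' difference, ∂[p,q] = q − p. For instance
  ∂[2,3] = [3] − [2].
This gives a 9×19 integer matrix of rank 8; reducing to Smith normal form yields diagonal entries (1,1,1,1,1,1,1,1).

∂_2: C_2 → C_1 maps a triangle to the signed sum of its edges. For instance
  ∂[0,4,6] = [4,6] − [0,6] + [0,4],
  ∂[2,5,6] = [5,6] − [2,6] + [2,5].
This gives a 19×9 integer matrix of rank 7; reducing to Smith normal form yields diagonal entries (1,1,1,1,1,1,1).

Boundary ∂_3: C_3 → C_2 sends each 3-simplex σ to the alternating sum Σ_i (−1)^i (σ with its i-th vertex removed). For instance
  ∂[0,2,5,6] = [2,5,6] − [0,5,6] + [0,2,6] − [0,2,5],
  ∂[0,2,3,6] = [2,3,6] − [0,3,6] + [0,2,6] − [0,2,3].
The resulting 9×2 matrix has rank 2, and its Smith normal form has invariant factors (1,1).

From H_k ≅ ker(∂_k) / im(∂_{k+1}) we obtain:

  H_3: rank ker ∂_3 − rank ∂_4 = (2 − 2) − 0 = 0, and there is no ∂_4, so H_3 = 0.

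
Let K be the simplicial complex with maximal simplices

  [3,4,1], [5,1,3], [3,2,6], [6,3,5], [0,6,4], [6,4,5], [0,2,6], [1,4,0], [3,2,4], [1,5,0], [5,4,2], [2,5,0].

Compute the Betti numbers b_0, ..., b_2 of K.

Fix the vertex order 0 < 1 < 2 < 3 < 4 < 5 < 6 and write every simplex with vertices in increasing order. Then dim K = 2 and the simplices of K are:

  0-simplices (7): [0], [1], [2], [3], [4], [5], [6]
  1-simplices (18): [0,1], [0,2], [0,4], [0,5], [0,6], [1,3], [1,4], [1,5], [2,3], [2,4], [2,5], [2,6], [3,4], [3,5], [3,6], [4,5], [4,6], [5,6]
  2-simplices (12): [0,1,4], [0,1,5], [0,2,5], [0,2,6], [0,4,6], [1,3,4], [1,3,5], [2,3,4], [2,3,6], [2,4,5], [3,5,6], [4,5,6]

Hence C_0 ≅ Z^7, C_1 ≅ Z^18, C_2 ≅ Z^12.

∂_1: C_1 → C_0 sends each edge [p,q] (with p < q) to q − p. For instance
  ∂[2,3] = [3] − [2].
The 7×18 boundary matrix has rank 6 and Smith normal form diag(1,1,1,1,1,1).

Boundary ∂_2: C_2 → C_1 sends each 2-simplex [p,q,r] to [q,r] − [p,r] + [p,q]. For instance
  ∂[1,3,4] = [3,4] − [1,4] + [1,3],
  ∂[4,5,6] = [5,6] − [4,6] + [4,5].
This gives a 18×12 integer matrix of rank 12; reducing to Smith normal form yields diagonal entries (1,1,1,1,1,1,1,1,1,1,1,2).

Computing H_k = (kernel of ∂_k) / (image of ∂_{k+1}):

  H_0: rank C_0 − rank ∂_1 = 7 − 6 = 1, and the invariant factors of ∂_1 are all 1, so H_0 ≅ Z.
  H_1: rank ker ∂_1 − rank ∂_2 = (18 − 6) − 12 = 0, and ∂_2 has invariant factor 2 > 1, so H_1 ≅ Z/2.
  H_2: rank ker ∂_2 − rank ∂_3 = (12 − 12) − 0 = 0, and there is no ∂_3, so H_2 ≅ 0.

As a check, the Euler characteristic is 7 − 18 + 12 = 1, which agrees with 1 − 0 + 0 = 1.
(K is a triangulation of the real projective plane RP^2.)

Hence the Betti numbers are b_0 = 1, b_1 = 0, b_2 = 0.

b_0 = 1, b_1 = 0, b_2 = 0.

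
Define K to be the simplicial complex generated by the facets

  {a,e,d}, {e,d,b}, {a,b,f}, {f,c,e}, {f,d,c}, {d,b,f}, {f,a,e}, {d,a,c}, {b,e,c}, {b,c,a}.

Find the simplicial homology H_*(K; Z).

H_0 = Z,  H_1 = Z/2Z,  H_2 = 0.

Take the total order a < b < c < d < e < f on the vertex set. Then K (dimension 2) consists of the simplices:

  0-simplices (6): a, b, c, d, e, f
  1-simplices (15): ab, ac, ad, ae, af, bc, bd, be, bf, cd, ce, cf, de, df, ef
  2-simplices (10): abc, abf, acd, ade, aef, bce, bde, bdf, cdf, cef

Hence C_0 ≅ Z^6, C_1 ≅ Z^15, C_2 ≅ Z^10.

The boundary map ∂_1: C_1 → C_0 sends each edge [p,q] (with p < q) to q − p. For instance
  ∂bf = f − b.
This gives a 6×15 integer matrix of rank 5; reducing to Smith normal form yields diagonal entries (1,1,1,1,1).

Boundary ∂_2: C_2 → C_1 maps a triangle to the signed sum of its edges. For instance
  ∂cef = ef − cf + ce,
  ∂bdf = df − bf + bd.
The resulting 15×10 matrix has rank 10, and its Smith normal form has invariant factors (1,1,1,1,1,1,1,1,1,2).

Now H_k = ker ∂_k / im ∂_{k+1}, so:

  H_0: rank C_0 − rank ∂_1 = 6 − 5 = 1, and the invariant factors of ∂_1 are all 1, so H_0 = Z.
  H_1: rank ker ∂_1 − rank ∂_2 = (15 − 5) − 10 = 0, and ∂_2 has invariant factor 2 > 1, so H_1 = Z/2Z.
  H_2: rank ker ∂_2 − rank ∂_3 = (10 − 10) − 0 = 0, and there is no ∂_3, so H_2 = 0.

As a check, the Euler characteristic is 6 − 15 + 10 = 1, which agrees with 1 − 0 + 0 = 1.
(K is a triangulation of the real projective plane RP^2.)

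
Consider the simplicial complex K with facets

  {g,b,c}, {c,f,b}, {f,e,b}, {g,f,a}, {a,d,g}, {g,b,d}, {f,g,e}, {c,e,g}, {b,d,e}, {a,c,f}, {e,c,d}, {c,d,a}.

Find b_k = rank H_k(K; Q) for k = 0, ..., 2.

Take the total order a < b < c < d < e < f < g on the vertex set. Then K (dimension 2) consists of the simplices:

  0-simplices (7): a, b, c, d, e, f, g
  1-simplices (18): ac, ad, af, ag, bc, bd, be, bf, bg, cd, ce, cf, cg, de, dg, ef, eg, fg
  2-simplices (12): acd, acf, adg, afg, bcf, bcg, bde, bdg, bef, cde, ceg, efg

giving chain groups C_0 ≅ Z^7, C_1 ≅ Z^18, C_2 ≅ Z^12.

The boundary map ∂_1: C_1 → C_0 is given by ∂[p,q] = [q] − [p].
As a 7×18 matrix over Z this has rank 6, with invariant factors (1,1,1,1,1,1).

∂_2: C_2 → C_1 acts by ∂[p,q,r] = [q,r] − [p,r] + [p,q]. For instance
  ∂efg = fg − eg + ef,
  ∂bde = de − be + bd.
This gives a 18×12 integer matrix of rank 12; reducing to Smith normal form yields diagonal entries (1,1,1,1,1,1,1,1,1,1,1,2).

From H_k ≅ ker(∂_k) / im(∂_{k+1}) we obtain:

  H_0: rank C_0 − rank ∂_1 = 7 − 6 = 1, and the invariant factors of ∂_1 are all 1, so H_0 ≅ Z.
  H_1: rank ker ∂_1 − rank ∂_2 = (18 − 6) − 12 = 0, and ∂_2 has invariant factor 2 > 1, so H_1 ≅ Z/2Z.
  H_2: rank ker ∂_2 − rank ∂_3 = (12 − 12) − 0 = 0, and there is no ∂_3, so H_2 ≅ 0.

(K is a triangulation of the real projective plane RP^2.)

Hence the Betti numbers are b_0 = 1, b_1 = 0, b_2 = 0.

b_0 = 1, b_1 = 0, b_2 = 0.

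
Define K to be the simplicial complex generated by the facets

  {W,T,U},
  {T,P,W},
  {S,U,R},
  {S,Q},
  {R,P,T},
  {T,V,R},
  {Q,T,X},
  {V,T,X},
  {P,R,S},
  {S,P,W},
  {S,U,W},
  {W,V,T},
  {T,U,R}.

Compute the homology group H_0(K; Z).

H_0 ≅ Z.

Order the vertices as P < Q < R < S < T < U < V < W < X. Listing each simplex with vertices in this order, K has dimension 2 with simplices:

  0-simplices (9): P, Q, R, S, T, U, V, W, X
  1-simplices (20): PR, PS, PT, PW, QS, QT, QX, RS, RT, RU, RV, SU, SW, TU, TV, TW, TX, UW, VW, VX
  2-simplices (12): PRS, PRT, PSW, PTW, QTX, RSU, RTU, RTV, SUW, TUW, TVW, TVX

Hence C_0 ≅ Z^9, C_1 ≅ Z^20, C_2 ≅ Z^12.

The boundary map ∂_1: C_1 → C_0 sends each edge [p,q] (with p < q) to q − p. For instance
  ∂RV = V − R.
This gives a 9×20 integer matrix of rank 8; reducing to Smith normal form yields diagonal entries (1,1,1,1,1,1,1,1).

The boundary map ∂_2: C_2 → C_1 acts by ∂[p,q,r] = [q,r] − [p,r] + [p,q]. For instance
  ∂PTW = TW − PW + PT,
  ∂TUW = UW − TW + TU.
The 20×12 boundary matrix has rank 11 and Smith normal form diag(1,1,1,1,1,1,1,1,1,1,1).

Reading off H_k = ker ∂_k / im ∂_{k+1}:

  H_0: rank C_0 − rank ∂_1 = 9 − 8 = 1, and the invariant factors of ∂_1 are all 1, so H_0 = Z.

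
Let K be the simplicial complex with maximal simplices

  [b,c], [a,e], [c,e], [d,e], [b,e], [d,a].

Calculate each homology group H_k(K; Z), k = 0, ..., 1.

H_0 ≅ Z,  H_1 ≅ Z^2.

We work with the vertex ordering a < b < c < d < e. The simplices of K, each written with vertices in increasing order, are:

  0-simplices (5): a, b, c, d, e
  1-simplices (6): ad, ae, bc, be, ce, de

Hence C_0 ≅ Z^5, C_1 ≅ Z^6.

The boundary map ∂_1: C_1 → C_0 maps an edge to its endpoints' difference, ∂[p,q] = q − p. For instance
  ∂ce = e − c.
As a 5×6 matrix over Z this has rank 4, with invariant factors (1,1,1,1).

From H_k ≅ ker(∂_k) / im(∂_{k+1}) we obtain:

  H_0: rank C_0 − rank ∂_1 = 5 − 4 = 1, and the invariant factors of ∂_1 are all 1, so H_0 ≅ Z.
  H_1: rank ker ∂_1 − rank ∂_2 = (6 − 4) − 0 = 2, and there is no ∂_2, so H_1 ≅ Z^2.

As a check, the Euler characteristic is 5 − 6 = -1, which agrees with 1 − 2 = -1.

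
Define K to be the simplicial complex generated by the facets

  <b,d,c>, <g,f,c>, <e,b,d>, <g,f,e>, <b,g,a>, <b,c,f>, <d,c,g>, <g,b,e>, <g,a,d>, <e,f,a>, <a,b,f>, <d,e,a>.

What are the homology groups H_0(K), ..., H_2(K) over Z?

H_0 ≅ Z,  H_1 ≅ Z/2,  H_2 = 0.

Order the vertices as a < b < c < d < e < f < g. Listing each simplex with vertices in this order, K has dimension 2 with simplices:

  0-simplices (7): a, b, c, d, e, f, g
  1-simplices (18): ab, ad, ae, af, ag, bc, bd, be, bf, bg, cd, cf, cg, de, dg, ef, eg, fg
  2-simplices (12): abf, abg, ade, adg, aef, bcd, bcf, bde, beg, cdg, cfg, efg

so the chain groups are C_0 ≅ Z^7, C_1 ≅ Z^18, C_2 ≅ Z^12.

∂_1: C_1 → C_0 maps an edge to its endpoints' difference, ∂[p,q] = q − p.
This gives a 7×18 integer matrix of rank 6; reducing to Smith normal form yields diagonal entries (1,1,1,1,1,1).

∂_2: C_2 → C_1 maps a triangle to the signed sum of its edges. For instance
  ∂ade = de − ae + ad,
  ∂abf = bf − af + ab.
This gives a 18×12 integer matrix of rank 12; reducing to Smith normal form yields diagonal entries (1,1,1,1,1,1,1,1,1,1,1,2).

Computing H_k = (kernel of ∂_k) / (image of ∂_{k+1}):

  H_0: rank C_0 − rank ∂_1 = 7 − 6 = 1, and the invariant factors of ∂_1 are all 1, so H_0 = Z.
  H_1: rank ker ∂_1 − rank ∂_2 = (18 − 6) − 12 = 0, and ∂_2 has invariant factor 2 > 1, so H_1 = Z/2.
  H_2: rank ker ∂_2 − rank ∂_3 = (12 − 12) − 0 = 0, and there is no ∂_3, so H_2 = 0.

As a check, the Euler characteristic is 7 − 18 + 12 = 1, which agrees with 1 − 0 + 0 = 1.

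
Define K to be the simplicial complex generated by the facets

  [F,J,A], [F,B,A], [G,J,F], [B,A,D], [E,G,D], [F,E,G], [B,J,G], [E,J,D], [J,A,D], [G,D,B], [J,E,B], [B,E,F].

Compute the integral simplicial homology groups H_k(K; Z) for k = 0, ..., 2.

H_0 ≅ Z,  H_1 ≅ Z/2,  H_2 = 0.

Fix the vertex order A < B < D < E < F < G < J and write every simplex with vertices in increasing order. Then dim K = 2 and the simplices of K are:

  0-simplices (7): A, B, D, E, F, G, J
  1-simplices (18): AB, AD, AF, AJ, BD, BE, BF, BG, BJ, DE, DG, DJ, EF, EG, EJ, FG, FJ, GJ
  2-simplices (12): ABD, ABF, ADJ, AFJ, BDG, BEF, BEJ, BGJ, DEG, DEJ, EFG, FGJ

so the chain groups are C_0 ≅ Z^7, C_1 ≅ Z^18, C_2 ≅ Z^12.

The boundary map ∂_1: C_1 → C_0 is given by ∂[p,q] = [q] − [p].
The 7×18 boundary matrix has rank 6 and Smith normal form diag(1,1,1,1,1,1).

The boundary map ∂_2: C_2 → C_1 sends each 2-simplex [p,q,r] to [q,r] − [p,r] + [p,q]. For instance
  ∂FGJ = GJ − FJ + FG,
  ∂BGJ = GJ − BJ + BG.
The resulting 18×12 matrix has rank 12, and its Smith normal form has invariant factors (1,1,1,1,1,1,1,1,1,1,1,2).

Now H_k = ker ∂_k / im ∂_{k+1}, so:

  H_0: rank C_0 − rank ∂_1 = 7 − 6 = 1, and the invariant factors of ∂_1 are all 1, so H_0 ≅ Z.
  H_1: rank ker ∂_1 − rank ∂_2 = (18 − 6) − 12 = 0, and ∂_2 has invariant factor 2 > 1, so H_1 ≅ Z/2.
  H_2: rank ker ∂_2 − rank ∂_3 = (12 − 12) − 0 = 0, and there is no ∂_3, so H_2 ≅ 0.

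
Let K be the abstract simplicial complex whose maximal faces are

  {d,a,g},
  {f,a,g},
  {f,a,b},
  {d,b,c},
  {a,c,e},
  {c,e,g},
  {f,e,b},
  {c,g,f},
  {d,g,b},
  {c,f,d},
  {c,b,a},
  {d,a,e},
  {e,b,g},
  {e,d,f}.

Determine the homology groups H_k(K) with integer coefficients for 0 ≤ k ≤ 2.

K has 7 vertices, 21 edges, 14 triangles.
rank ∂_0 = 0, rank ∂_1 = 6 ⇒ b_0 = 7 − 0 − 6 = 1; all invariant factors of ∂_1 are 1 so no torsion. So H_0 ≅ Z.
rank ∂_1 = 6, rank ∂_2 = 13 ⇒ b_1 = 21 − 6 − 13 = 2; all invariant factors of ∂_2 are 1 so no torsion. So H_1 ≅ Z^2.
rank ∂_2 = 13, rank ∂_3 = 0 ⇒ b_2 = 14 − 13 − 0 = 1. So H_2 ≅ Z.

H_0 ≅ Z,  H_1 ≅ Z^2,  H_2 ≅ Z.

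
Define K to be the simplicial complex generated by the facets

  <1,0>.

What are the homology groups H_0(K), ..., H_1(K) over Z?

H_0 ≅ Z,  H_1 = 0.

We work with the vertex ordering 0 < 1. The simplices of K, each written with vertices in increasing order, are:

  0-simplices (2): [0], [1]
  1-simplices (1): [0,1]

Hence C_0 ≅ Z^2, C_1 ≅ Z^1.

∂_1: C_1 → C_0 maps an edge to its endpoints' difference, ∂[p,q] = q − p. For instance
  ∂[0,1] = [1] − [0].
As a 2×1 matrix over Z this has rank 1, with invariant factors (1).

Reading off H_k = ker ∂_k / im ∂_{k+1}:

  H_0: rank C_0 − rank ∂_1 = 2 − 1 = 1, and the invariant factors of ∂_1 are all 1, so H_0 = Z.
  H_1: rank ker ∂_1 − rank ∂_2 = (1 − 1) − 0 = 0, and there is no ∂_2, so H_1 = 0.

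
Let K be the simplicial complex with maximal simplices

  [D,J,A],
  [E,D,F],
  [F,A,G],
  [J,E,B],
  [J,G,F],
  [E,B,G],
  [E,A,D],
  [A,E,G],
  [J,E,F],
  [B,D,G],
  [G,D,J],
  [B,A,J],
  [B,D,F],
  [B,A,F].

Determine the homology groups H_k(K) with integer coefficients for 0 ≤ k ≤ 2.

Order the vertices as A < B < D < E < F < G < J. Listing each simplex with vertices in this order, K has dimension 2 with simplices:

  0-simplices (7): A, B, D, E, F, G, J
  1-simplices (21): AB, AD, AE, AF, AG, AJ, BD, BE, BF, BG, BJ, DE, DF, DG, DJ, EF, EG, EJ, FG, FJ, GJ
  2-simplices (14): ABF, ABJ, ADE, ADJ, AEG, AFG, BDF, BDG, BEG, BEJ, DEF, DGJ, EFJ, FGJ

Hence C_0 ≅ Z^7, C_1 ≅ Z^21, C_2 ≅ Z^14.

Boundary ∂_1: C_1 → C_0 is given by ∂[p,q] = [q] − [p]. For instance
  ∂EJ = J − E.
This gives a 7×21 integer matrix of rank 6; reducing to Smith normal form yields diagonal entries (1,1,1,1,1,1).

Boundary ∂_2: C_2 → C_1 maps a triangle to the signed sum of its edges. For instance
  ∂AEG = EG − AG + AE,
  ∂BDF = DF − BF + BD.
As a 21×14 matrix over Z this has rank 13, with invariant factors (1,1,1,1,1,1,1,1,1,1,1,1,1).

Reading off H_k = ker ∂_k / im ∂_{k+1}:

  H_0: rank C_0 − rank ∂_1 = 7 − 6 = 1, and the invariant factors of ∂_1 are all 1, so H_0 ≅ Z.
  H_1: rank ker ∂_1 − rank ∂_2 = (21 − 6) − 13 = 2, and the invariant factors of ∂_2 are all 1, so H_1 ≅ Z^2.
  H_2: rank ker ∂_2 − rank ∂_3 = (14 − 13) − 0 = 1, and there is no ∂_3, so H_2 ≅ Z.

H_0 ≅ Z,  H_1 ≅ Z^2,  H_2 ≅ Z.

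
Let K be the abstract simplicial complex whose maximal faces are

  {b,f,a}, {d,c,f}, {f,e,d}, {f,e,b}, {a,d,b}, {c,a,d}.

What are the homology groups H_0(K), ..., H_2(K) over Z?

Fix the vertex order a < b < c < d < e < f and write every simplex with vertices in increasing order. Then dim K = 2 and the simplices of K are:

  0-simplices (6): a, b, c, d, e, f
  1-simplices (12): ab, ac, ad, af, bd, be, bf, cd, cf, de, df, ef
  2-simplices (6): abd, abf, acd, bef, cdf, def

so the chain groups are C_0 ≅ Z^6, C_1 ≅ Z^12, C_2 ≅ Z^6.

Boundary ∂_1: C_1 → C_0 maps an edge to its endpoints' difference, ∂[p,q] = q − p.
As a 6×12 matrix over Z this has rank 5, with invariant factors (1,1,1,1,1).

∂_2: C_2 → C_1 acts by ∂[p,q,r] = [q,r] − [p,r] + [p,q]. For instance
  ∂bef = ef − bf + be,
  ∂acd = cd − ad + ac.
As a 12×6 matrix over Z this has rank 6, with invariant factors (1,1,1,1,1,1).

From H_k ≅ ker(∂_k) / im(∂_{k+1}) we obtain:

  H_0: rank C_0 − rank ∂_1 = 6 − 5 = 1, and the invariant factors of ∂_1 are all 1, so H_0 ≅ Z.
  H_1: rank ker ∂_1 − rank ∂_2 = (12 − 5) − 6 = 1, and the invariant factors of ∂_2 are all 1, so H_1 ≅ Z.
  H_2: rank ker ∂_2 − rank ∂_3 = (6 − 6) − 0 = 0, and there is no ∂_3, so H_2 ≅ 0.

As a check, the Euler characteristic is 6 − 12 + 6 = 0, which agrees with 1 − 1 + 0 = 0.

H_0 ≅ Z,  H_1 ≅ Z,  H_2 = 0.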